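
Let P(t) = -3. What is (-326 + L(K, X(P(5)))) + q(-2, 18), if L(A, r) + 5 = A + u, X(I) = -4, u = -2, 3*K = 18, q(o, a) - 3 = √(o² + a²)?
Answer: -324 + 2*√82 ≈ -305.89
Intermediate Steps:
q(o, a) = 3 + √(a² + o²) (q(o, a) = 3 + √(o² + a²) = 3 + √(a² + o²))
K = 6 (K = (⅓)*18 = 6)
L(A, r) = -7 + A (L(A, r) = -5 + (A - 2) = -5 + (-2 + A) = -7 + A)
(-326 + L(K, X(P(5)))) + q(-2, 18) = (-326 + (-7 + 6)) + (3 + √(18² + (-2)²)) = (-326 - 1) + (3 + √(324 + 4)) = -327 + (3 + √328) = -327 + (3 + 2*√82) = -324 + 2*√82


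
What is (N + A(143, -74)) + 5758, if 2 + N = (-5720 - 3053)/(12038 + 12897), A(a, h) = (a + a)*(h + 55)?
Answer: 8020297/24935 ≈ 321.65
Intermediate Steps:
A(a, h) = 2*a*(55 + h) (A(a, h) = (2*a)*(55 + h) = 2*a*(55 + h))
N = -58643/24935 (N = -2 + (-5720 - 3053)/(12038 + 12897) = -2 - 8773/24935 = -58643/24935 ≈ -2.3518)
(N + A(143, -74)) + 5758 = (-58643/24935 + 2*143*(55 - 74)) + 5758 = (-58643/24935 + 2*143*(-19)) + 5758 = (-58643/24935 - 5434) + 5758 = -135555433/24935 + 5758 = 8020297/24935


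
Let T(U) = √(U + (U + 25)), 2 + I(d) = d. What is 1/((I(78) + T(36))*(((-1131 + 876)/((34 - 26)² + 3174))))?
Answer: -246088/1448145 + 3238*√97/1448145 ≈ -0.14791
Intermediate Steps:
I(d) = -2 + d
T(U) = √(25 + 2*U) (T(U) = √(U + (25 + U)) = √(25 + 2*U))
1/((I(78) + T(36))*(((-1131 + 876)/((34 - 26)² + 3174)))) = 1/(((-2 + 78) + √(25 + 2*36))*(((-1131 + 876)/((34 - 26)² + 3174)))) = 1/((76 + √(25 + 72))*((-255/(8² + 3174)))) = 1/((76 + √97)*((-255/(64 + 3174)))) = 1/((76 + √97)*((-255/3238))) = 1/((76 + √97)*((-255*1/3238))) = 1/((76 + √97)*(-255/3238)) = -3238/255/(76 + √97) = -3238/(255*(76 + √97))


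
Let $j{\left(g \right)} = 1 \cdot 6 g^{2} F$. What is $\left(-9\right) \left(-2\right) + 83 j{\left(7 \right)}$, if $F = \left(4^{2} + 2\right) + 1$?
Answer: $463656$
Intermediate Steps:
$F = 19$ ($F = \left(16 + 2\right) + 1 = 18 + 1 = 19$)
$j{\left(g \right)} = 114 g^{2}$ ($j{\left(g \right)} = 1 \cdot 6 g^{2} \cdot 19 = 6 g^{2} \cdot 19 = 114 g^{2}$)
$\left(-9\right) \left(-2\right) + 83 j{\left(7 \right)} = \left(-9\right) \left(-2\right) + 83 \cdot 114 \cdot 7^{2} = 18 + 83 \cdot 114 \cdot 49 = 18 + 83 \cdot 5586 = 18 + 463638 = 463656$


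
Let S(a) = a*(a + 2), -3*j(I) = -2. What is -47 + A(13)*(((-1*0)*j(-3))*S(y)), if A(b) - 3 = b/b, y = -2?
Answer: -47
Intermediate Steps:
A(b) = 4 (A(b) = 3 + b/b = 3 + 1 = 4)
j(I) = ⅔ (j(I) = -⅓*(-2) = ⅔)
S(a) = a*(2 + a)
-47 + A(13)*(((-1*0)*j(-3))*S(y)) = -47 + 4*((-1*0*(⅔))*(-2*(2 - 2))) = -47 + 4*((0*(⅔))*(-2*0)) = -47 + 4*(0*0) = -47 + 4*0 = -47 + 0 = -47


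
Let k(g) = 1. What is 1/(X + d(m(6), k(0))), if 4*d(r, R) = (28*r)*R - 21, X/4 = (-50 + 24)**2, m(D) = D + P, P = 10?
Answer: 4/11243 ≈ 0.00035578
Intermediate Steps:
m(D) = 10 + D (m(D) = D + 10 = 10 + D)
X = 2704 (X = 4*(-50 + 24)**2 = 4*(-26)**2 = 4*676 = 2704)
d(r, R) = -21/4 + 7*R*r (d(r, R) = ((28*r)*R - 21)/4 = (28*R*r - 21)/4 = (-21 + 28*R*r)/4 = -21/4 + 7*R*r)
1/(X + d(m(6), k(0))) = 1/(2704 + (-21/4 + 7*1*(10 + 6))) = 1/(2704 + (-21/4 + 7*1*16)) = 1/(2704 + (-21/4 + 112)) = 1/(2704 + 427/4) = 1/(11243/4) = 4/11243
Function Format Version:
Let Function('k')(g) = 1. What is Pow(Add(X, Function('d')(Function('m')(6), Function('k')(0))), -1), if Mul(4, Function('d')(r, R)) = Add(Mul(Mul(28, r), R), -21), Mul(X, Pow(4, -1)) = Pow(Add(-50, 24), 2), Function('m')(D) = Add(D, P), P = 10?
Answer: Rational(4, 11243) ≈ 0.00035578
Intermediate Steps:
Function('m')(D) = Add(10, D) (Function('m')(D) = Add(D, 10) = Add(10, D))
X = 2704 (X = Mul(4, Pow(Add(-50, 24), 2)) = Mul(4, Pow(-26, 2)) = Mul(4, 676) = 2704)
Function('d')(r, R) = Add(Rational(-21, 4), Mul(7, R, r)) (Function('d')(r, R) = Mul(Rational(1, 4), Add(Mul(Mul(28, r), R), -21)) = Mul(Rational(1, 4), Add(Mul(28, R, r), -21)) = Mul(Rational(1, 4), Add(-21, Mul(28, R, r))) = Add(Rational(-21, 4), Mul(7, R, r)))
Pow(Add(X, Function('d')(Function('m')(6), Function('k')(0))), -1) = Pow(Add(2704, Add(Rational(-21, 4), Mul(7, 1, Add(10, 6)))), -1) = Pow(Add(2704, Add(Rational(-21, 4), Mul(7, 1, 16))), -1) = Pow(Add(2704, Add(Rational(-21, 4), 112)), -1) = Pow(Add(2704, Rational(427, 4)), -1) = Pow(Rational(11243, 4), -1) = Rational(4, 11243)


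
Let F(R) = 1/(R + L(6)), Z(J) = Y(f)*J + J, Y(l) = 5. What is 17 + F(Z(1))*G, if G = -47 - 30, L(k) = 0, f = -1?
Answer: 25/6 ≈ 4.1667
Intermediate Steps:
G = -77
Z(J) = 6*J (Z(J) = 5*J + J = 6*J)
F(R) = 1/R (F(R) = 1/(R + 0) = 1/R)
17 + F(Z(1))*G = 17 - 77/(6*1) = 17 - 77/6 = 25/6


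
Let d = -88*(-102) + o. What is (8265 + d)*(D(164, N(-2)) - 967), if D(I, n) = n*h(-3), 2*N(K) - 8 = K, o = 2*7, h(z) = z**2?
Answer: -16219700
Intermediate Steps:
o = 14
N(K) = 4 + K/2
d = 8990 (d = -88*(-102) + 14 = 8976 + 14 = 8990)
D(I, n) = 9*n (D(I, n) = n*(-3)**2 = n*9 = 9*n)
(8265 + d)*(D(164, N(-2)) - 967) = (8265 + 8990)*(9*(4 + (1/2)*(-2)) - 967) = 17255*(9*(4 - 1) - 967) = 17255*(9*3 - 967) = 17255*(27 - 967) = 17255*(-940) = -16219700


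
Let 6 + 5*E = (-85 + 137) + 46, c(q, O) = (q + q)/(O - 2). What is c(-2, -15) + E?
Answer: 1584/85 ≈ 18.635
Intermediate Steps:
c(q, O) = 2*q/(-2 + O) (c(q, O) = (2*q)/(-2 + O) = 2*q/(-2 + O))
E = 92/5 (E = -6/5 + ((-85 + 137) + 46)/5 = -6/5 + (52 + 46)/5 = -6/5 + (⅕)*98 = -6/5 + 98/5 = 92/5 ≈ 18.400)
c(-2, -15) + E = 2*(-2)/(-2 - 15) + 92/5 = 2*(-2)/(-17) + 92/5 = 2*(-2)*(-1/17) + 92/5 = 4/17 + 92/5 = 1584/85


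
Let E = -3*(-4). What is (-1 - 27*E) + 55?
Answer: -270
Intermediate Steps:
E = 12
(-1 - 27*E) + 55 = (-1 - 27*12) + 55 = (-1 - 324) + 55 = -325 + 55 = -270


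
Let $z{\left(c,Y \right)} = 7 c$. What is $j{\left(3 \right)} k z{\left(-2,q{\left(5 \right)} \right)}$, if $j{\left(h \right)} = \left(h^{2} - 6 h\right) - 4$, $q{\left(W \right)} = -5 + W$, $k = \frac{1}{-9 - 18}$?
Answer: $- \frac{182}{27} \approx -6.7407$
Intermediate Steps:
$k = - \frac{1}{27}$ ($k = \frac{1}{-27} = - \frac{1}{27} \approx -0.037037$)
$j{\left(h \right)} = -4 + h^{2} - 6 h$
$j{\left(3 \right)} k z{\left(-2,q{\left(5 \right)} \right)} = \left(-4 + 3^{2} - 18\right) \left(- \frac{1}{27}\right) 7 \left(-2\right) = \left(-4 + 9 - 18\right) \left(- \frac{1}{27}\right) \left(-14\right) = \left(-13\right) \left(- \frac{1}{27}\right) \left(-14\right) = \frac{13}{27} \left(-14\right) = - \frac{182}{27}$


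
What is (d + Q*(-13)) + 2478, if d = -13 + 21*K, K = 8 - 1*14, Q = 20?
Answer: 2079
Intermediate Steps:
K = -6 (K = 8 - 14 = -6)
d = -139 (d = -13 + 21*(-6) = -13 - 126 = -139)
(d + Q*(-13)) + 2478 = (-139 + 20*(-13)) + 2478 = (-139 - 260) + 2478 = -399 + 2478 = 2079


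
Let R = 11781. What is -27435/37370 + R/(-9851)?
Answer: -142103631/73626374 ≈ -1.9301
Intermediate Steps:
-27435/37370 + R/(-9851) = -27435/37370 + 11781/(-9851) = -27435*1/37370 + 11781*(-1/9851) = -5487/7474 - 11781/9851 = -142103631/73626374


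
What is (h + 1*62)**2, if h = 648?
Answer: 504100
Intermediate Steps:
(h + 1*62)**2 = (648 + 1*62)**2 = (648 + 62)**2 = 710**2 = 504100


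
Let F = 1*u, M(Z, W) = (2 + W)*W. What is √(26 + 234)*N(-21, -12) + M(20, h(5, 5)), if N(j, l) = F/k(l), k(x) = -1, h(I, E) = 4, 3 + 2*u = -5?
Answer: 24 + 8*√65 ≈ 88.498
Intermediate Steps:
u = -4 (u = -3/2 + (½)*(-5) = -3/2 - 5/2 = -4)
M(Z, W) = W*(2 + W)
F = -4 (F = 1*(-4) = -4)
N(j, l) = 4 (N(j, l) = -4/(-1) = -4*(-1) = 4)
√(26 + 234)*N(-21, -12) + M(20, h(5, 5)) = √(26 + 234)*4 + 4*(2 + 4) = √260*4 + 4*6 = (2*√65)*4 + 24 = 8*√65 + 24 = 24 + 8*√65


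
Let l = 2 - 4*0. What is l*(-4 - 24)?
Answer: -56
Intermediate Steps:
l = 2 (l = 2 + 0 = 2)
l*(-4 - 24) = 2*(-4 - 24) = 2*(-28) = -56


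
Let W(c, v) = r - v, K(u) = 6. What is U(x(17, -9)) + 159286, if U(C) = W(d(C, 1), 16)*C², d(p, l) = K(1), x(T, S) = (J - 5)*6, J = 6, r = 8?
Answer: 158998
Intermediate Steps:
x(T, S) = 6 (x(T, S) = (6 - 5)*6 = 1*6 = 6)
d(p, l) = 6
W(c, v) = 8 - v
U(C) = -8*C² (U(C) = (8 - 1*16)*C² = (8 - 16)*C² = -8*C²)
U(x(17, -9)) + 159286 = -8*6² + 159286 = -8*36 + 159286 = -288 + 159286 = 158998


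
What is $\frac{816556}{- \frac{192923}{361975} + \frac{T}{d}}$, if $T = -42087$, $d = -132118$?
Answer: $- \frac{39050494866455800}{10254159089} \approx -3.8083 \cdot 10^{6}$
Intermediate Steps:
$\frac{816556}{- \frac{192923}{361975} + \frac{T}{d}} = \frac{816556}{- \frac{192923}{361975} - \frac{42087}{-132118}} = \frac{816556}{\left(-192923\right) \frac{1}{361975} - - \frac{42087}{132118}} = \frac{816556}{- \frac{192923}{361975} + \frac{42087}{132118}} = \frac{816556}{- \frac{10254159089}{47823413050}} = 816556 \left(- \frac{47823413050}{10254159089}\right) = - \frac{39050494866455800}{10254159089}$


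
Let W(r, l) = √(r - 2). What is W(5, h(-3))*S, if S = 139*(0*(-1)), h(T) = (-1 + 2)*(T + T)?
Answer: 0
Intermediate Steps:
h(T) = 2*T (h(T) = 1*(2*T) = 2*T)
W(r, l) = √(-2 + r)
S = 0 (S = 139*0 = 0)
W(5, h(-3))*S = √(-2 + 5)*0 = √3*0 = 0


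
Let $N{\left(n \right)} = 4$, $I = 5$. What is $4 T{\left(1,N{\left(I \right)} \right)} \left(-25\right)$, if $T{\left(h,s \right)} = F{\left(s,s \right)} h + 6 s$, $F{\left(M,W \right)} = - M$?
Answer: $-2000$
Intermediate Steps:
$T{\left(h,s \right)} = 6 s - h s$ ($T{\left(h,s \right)} = - s h + 6 s = - h s + 6 s = 6 s - h s$)
$4 T{\left(1,N{\left(I \right)} \right)} \left(-25\right) = 4 \cdot 4 \left(6 - 1\right) \left(-25\right) = 4 \cdot 4 \cdot 5 \left(-25\right) = 4 \cdot 20 \left(-25\right) = 80 \left(-25\right) = -2000$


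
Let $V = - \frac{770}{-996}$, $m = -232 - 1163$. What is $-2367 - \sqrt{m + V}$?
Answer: $-2367 - \frac{5 i \sqrt{13830954}}{498} \approx -2367.0 - 37.339 i$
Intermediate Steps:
$m = -1395$ ($m = -232 - 1163 = -1395$)
$V = \frac{385}{498}$ ($V = \left(-770\right) \left(- \frac{1}{996}\right) = \frac{385}{498} \approx 0.77309$)
$-2367 - \sqrt{m + V} = -2367 - \sqrt{-1395 + \frac{385}{498}} = -2367 - \sqrt{- \frac{694325}{498}} = -2367 - \frac{5 i \sqrt{13830954}}{498}$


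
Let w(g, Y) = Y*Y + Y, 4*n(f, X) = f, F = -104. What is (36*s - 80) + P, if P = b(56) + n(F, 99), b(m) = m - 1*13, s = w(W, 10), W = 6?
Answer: 3897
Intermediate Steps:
n(f, X) = f/4
w(g, Y) = Y + Y² (w(g, Y) = Y² + Y = Y + Y²)
s = 110 (s = 10*(1 + 10) = 10*11 = 110)
b(m) = -13 + m (b(m) = m - 13 = -13 + m)
P = 17 (P = (-13 + 56) + (¼)*(-104) = 43 - 26 = 17)
(36*s - 80) + P = (36*110 - 80) + 17 = (3960 - 80) + 17 = 3880 + 17 = 3897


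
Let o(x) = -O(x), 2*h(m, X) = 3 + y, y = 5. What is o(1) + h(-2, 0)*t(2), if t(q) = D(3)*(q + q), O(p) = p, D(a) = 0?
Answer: -1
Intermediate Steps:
h(m, X) = 4 (h(m, X) = (3 + 5)/2 = (1/2)*8 = 4)
t(q) = 0 (t(q) = 0*(q + q) = 0*(2*q) = 0)
o(x) = -x
o(1) + h(-2, 0)*t(2) = -1*1 + 4*0 = -1 + 0 = -1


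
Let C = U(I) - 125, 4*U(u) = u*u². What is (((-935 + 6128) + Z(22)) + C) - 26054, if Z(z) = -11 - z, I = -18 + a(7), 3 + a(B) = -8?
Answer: -108465/4 ≈ -27116.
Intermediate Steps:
a(B) = -11 (a(B) = -3 - 8 = -11)
I = -29 (I = -18 - 11 = -29)
U(u) = u³/4 (U(u) = (u*u²)/4 = u³/4)
C = -24889/4 (C = (¼)*(-29)³ - 125 = (¼)*(-24389) - 125 = -24389/4 - 125 = -24889/4 ≈ -6222.3)
(((-935 + 6128) + Z(22)) + C) - 26054 = (((-935 + 6128) + (-11 - 1*22)) - 24889/4) - 26054 = ((5193 + (-11 - 22)) - 24889/4) - 26054 = ((5193 - 33) - 24889/4) - 26054 = (5160 - 24889/4) - 26054 = -4249/4 - 26054 = -108465/4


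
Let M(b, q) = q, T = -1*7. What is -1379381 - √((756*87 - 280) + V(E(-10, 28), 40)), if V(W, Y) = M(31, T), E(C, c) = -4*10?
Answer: -1379381 - √65485 ≈ -1.3796e+6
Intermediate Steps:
T = -7
E(C, c) = -40
V(W, Y) = -7
-1379381 - √((756*87 - 280) + V(E(-10, 28), 40)) = -1379381 - √((756*87 - 280) - 7) = -1379381 - √((65772 - 280) - 7) = -1379381 - √(65492 - 7) = -1379381 - √65485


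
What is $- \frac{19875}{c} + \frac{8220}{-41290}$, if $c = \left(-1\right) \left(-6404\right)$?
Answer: $- \frac{87327963}{26442116} \approx -3.3026$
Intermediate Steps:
$c = 6404$
$- \frac{19875}{c} + \frac{8220}{-41290} = - \frac{19875}{6404} + \frac{8220}{-41290} = \left(-19875\right) \frac{1}{6404} + 8220 \left(- \frac{1}{41290}\right) = - \frac{19875}{6404} - \frac{822}{4129} = - \frac{87327963}{26442116}$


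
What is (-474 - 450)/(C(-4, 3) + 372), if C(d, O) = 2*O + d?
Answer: -42/17 ≈ -2.4706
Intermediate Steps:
C(d, O) = d + 2*O
(-474 - 450)/(C(-4, 3) + 372) = (-474 - 450)/((-4 + 2*3) + 372) = -924/((-4 + 6) + 372) = -924/(2 + 372) = -924/374 = -924*1/374 = -42/17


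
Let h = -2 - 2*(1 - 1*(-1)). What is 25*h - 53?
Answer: -203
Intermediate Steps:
h = -6 (h = -2 - 2*(1 + 1) = -2 - 2*2 = -2 - 4 = -6)
25*h - 53 = 25*(-6) - 53 = -150 - 53 = -203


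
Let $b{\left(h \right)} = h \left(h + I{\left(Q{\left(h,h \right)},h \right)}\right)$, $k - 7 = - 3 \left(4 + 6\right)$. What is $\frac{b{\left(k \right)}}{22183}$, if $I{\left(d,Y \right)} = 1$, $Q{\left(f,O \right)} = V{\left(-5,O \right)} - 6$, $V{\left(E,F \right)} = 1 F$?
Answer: $\frac{506}{22183} \approx 0.02281$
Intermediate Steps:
$V{\left(E,F \right)} = F$
$Q{\left(f,O \right)} = -6 + O$ ($Q{\left(f,O \right)} = O - 6 = -6 + O$)
$k = -23$ ($k = 7 - 3 \left(4 + 6\right) = 7 - 30 = -23$)
$b{\left(h \right)} = h \left(1 + h\right)$ ($b{\left(h \right)} = h \left(h + 1\right) = h \left(1 + h\right)$)
$\frac{b{\left(k \right)}}{22183} = \frac{\left(-23\right) \left(1 - 23\right)}{22183} = \left(-23\right) \left(-22\right) \frac{1}{22183} = 506 \cdot \frac{1}{22183} = \frac{506}{22183}$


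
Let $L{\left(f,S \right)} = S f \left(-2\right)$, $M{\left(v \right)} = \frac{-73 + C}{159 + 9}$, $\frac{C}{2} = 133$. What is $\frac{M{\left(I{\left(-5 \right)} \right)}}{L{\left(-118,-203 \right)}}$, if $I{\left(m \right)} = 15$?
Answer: $- \frac{193}{8048544} \approx -2.3979 \cdot 10^{-5}$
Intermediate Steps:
$C = 266$ ($C = 2 \cdot 133 = 266$)
$M{\left(v \right)} = \frac{193}{168}$ ($M{\left(v \right)} = \frac{-73 + 266}{159 + 9} = \frac{193}{168}$)
$L{\left(f,S \right)} = - 2 S f$
$\frac{M{\left(I{\left(-5 \right)} \right)}}{L{\left(-118,-203 \right)}} = \frac{193}{168 \left(\left(-2\right) \left(-203\right) \left(-118\right)\right)} = \frac{193}{168 \left(-47908\right)} = \frac{193}{168} \left(- \frac{1}{47908}\right) = - \frac{193}{8048544}$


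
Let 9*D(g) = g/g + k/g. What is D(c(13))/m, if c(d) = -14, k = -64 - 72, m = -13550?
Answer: -1/11382 ≈ -8.7858e-5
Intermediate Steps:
k = -136
D(g) = ⅑ - 136/(9*g) (D(g) = (g/g - 136/g)/9 = (1 - 136/g)/9 = ⅑ - 136/(9*g))
D(c(13))/m = ((⅑)*(-136 - 14)/(-14))/(-13550) = ((⅑)*(-1/14)*(-150))*(-1/13550) = (25/21)*(-1/13550) = -1/11382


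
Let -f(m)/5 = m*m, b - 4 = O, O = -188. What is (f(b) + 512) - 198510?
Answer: -367278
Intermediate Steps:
b = -184 (b = 4 - 188 = -184)
f(m) = -5*m² (f(m) = -5*m*m = -5*m²)
(f(b) + 512) - 198510 = (-5*(-184)² + 512) - 198510 = (-5*33856 + 512) - 198510 = (-169280 + 512) - 198510 = -168768 - 198510 = -367278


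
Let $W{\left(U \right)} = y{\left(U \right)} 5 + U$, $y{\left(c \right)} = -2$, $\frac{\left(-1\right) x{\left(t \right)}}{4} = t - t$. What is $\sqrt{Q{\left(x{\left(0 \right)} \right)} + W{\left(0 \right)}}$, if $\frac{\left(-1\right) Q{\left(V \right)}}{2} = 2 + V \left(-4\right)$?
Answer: $i \sqrt{14} \approx 3.7417 i$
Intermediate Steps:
$x{\left(t \right)} = 0$ ($x{\left(t \right)} = - 4 \left(t - t\right) = \left(-4\right) 0 = 0$)
$Q{\left(V \right)} = -4 + 8 V$ ($Q{\left(V \right)} = - 2 \left(2 + V \left(-4\right)\right) = - 2 \left(2 - 4 V\right) = -4 + 8 V$)
$W{\left(U \right)} = -10 + U$ ($W{\left(U \right)} = \left(-2\right) 5 + U = -10 + U$)
$\sqrt{Q{\left(x{\left(0 \right)} \right)} + W{\left(0 \right)}} = \sqrt{\left(-4 + 8 \cdot 0\right) + \left(-10 + 0\right)} = \sqrt{\left(-4 + 0\right) - 10} = \sqrt{-4 - 10} = \sqrt{-14} = i \sqrt{14}$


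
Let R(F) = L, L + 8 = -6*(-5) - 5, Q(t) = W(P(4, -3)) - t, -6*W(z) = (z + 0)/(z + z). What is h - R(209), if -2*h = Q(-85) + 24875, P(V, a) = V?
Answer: -299927/24 ≈ -12497.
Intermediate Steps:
W(z) = -1/12 (W(z) = -(z + 0)/(6*(z + z)) = -z/(6*(2*z)) = -z*1/(2*z)/6 = -⅙*½ = -1/12)
Q(t) = -1/12 - t
h = -299519/24 (h = -((-1/12 - 1*(-85)) + 24875)/2 = -((-1/12 + 85) + 24875)/2 = -(1019/12 + 24875)/2 = -½*299519/12 = -299519/24 ≈ -12480.)
L = 17 (L = -8 + (-6*(-5) - 5) = -8 + (30 - 5) = -8 + 25 = 17)
R(F) = 17
h - R(209) = -299519/24 - 1*17 = -299519/24 - 17 = -299927/24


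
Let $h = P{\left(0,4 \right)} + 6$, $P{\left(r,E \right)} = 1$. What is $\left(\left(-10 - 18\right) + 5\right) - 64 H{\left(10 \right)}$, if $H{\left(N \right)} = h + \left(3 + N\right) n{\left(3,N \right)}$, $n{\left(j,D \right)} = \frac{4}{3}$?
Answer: $- \frac{4741}{3} \approx -1580.3$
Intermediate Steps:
$n{\left(j,D \right)} = \frac{4}{3}$ ($n{\left(j,D \right)} = 4 \cdot \frac{1}{3} = \frac{4}{3}$)
$h = 7$ ($h = 1 + 6 = 7$)
$H{\left(N \right)} = 11 + \frac{4 N}{3}$ ($H{\left(N \right)} = 7 + \left(3 + N\right) \frac{4}{3} = 7 + \left(4 + \frac{4 N}{3}\right) = 11 + \frac{4 N}{3}$)
$\left(\left(-10 - 18\right) + 5\right) - 64 H{\left(10 \right)} = \left(\left(-10 - 18\right) + 5\right) - 64 \left(11 + \frac{4}{3} \cdot 10\right) = \left(-28 + 5\right) - 64 \left(11 + \frac{40}{3}\right) = -23 - \frac{4672}{3} = - \frac{4741}{3}$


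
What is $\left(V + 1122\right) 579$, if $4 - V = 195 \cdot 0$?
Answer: $651954$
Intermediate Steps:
$V = 4$ ($V = 4 - 195 \cdot 0 = 4 - 0 = 4 + 0 = 4$)
$\left(V + 1122\right) 579 = \left(4 + 1122\right) 579 = 1126 \cdot 579 = 651954$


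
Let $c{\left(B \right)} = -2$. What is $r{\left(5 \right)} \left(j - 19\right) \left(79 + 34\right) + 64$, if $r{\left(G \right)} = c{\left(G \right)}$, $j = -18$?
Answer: $8426$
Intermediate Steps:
$r{\left(G \right)} = -2$
$r{\left(5 \right)} \left(j - 19\right) \left(79 + 34\right) + 64 = - 2 \left(-18 - 19\right) \left(79 + 34\right) + 64 = - 2 \left(\left(-37\right) 113\right) + 64 = \left(-2\right) \left(-4181\right) + 64 = 8362 + 64 = 8426$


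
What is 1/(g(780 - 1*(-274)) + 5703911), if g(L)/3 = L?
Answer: 1/5707073 ≈ 1.7522e-7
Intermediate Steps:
g(L) = 3*L
1/(g(780 - 1*(-274)) + 5703911) = 1/(3*(780 - 1*(-274)) + 5703911) = 1/(3*(780 + 274) + 5703911) = 1/(3*1054 + 5703911) = 1/(3162 + 5703911) = 1/5707073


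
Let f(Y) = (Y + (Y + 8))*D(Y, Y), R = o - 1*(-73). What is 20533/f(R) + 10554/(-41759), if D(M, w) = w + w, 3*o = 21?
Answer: 573746027/1122481920 ≈ 0.51114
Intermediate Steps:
o = 7 (o = (⅓)*21 = 7)
D(M, w) = 2*w
R = 80 (R = 7 - 1*(-73) = 7 + 73 = 80)
f(Y) = 2*Y*(8 + 2*Y) (f(Y) = (Y + (Y + 8))*(2*Y) = (Y + (8 + Y))*(2*Y) = (8 + 2*Y)*(2*Y) = 2*Y*(8 + 2*Y))
20533/f(R) + 10554/(-41759) = 20533/((4*80*(4 + 80))) + 10554/(-41759) = 20533/((4*80*84)) + 10554*(-1/41759) = 20533/26880 - 10554/41759 = 573746027/1122481920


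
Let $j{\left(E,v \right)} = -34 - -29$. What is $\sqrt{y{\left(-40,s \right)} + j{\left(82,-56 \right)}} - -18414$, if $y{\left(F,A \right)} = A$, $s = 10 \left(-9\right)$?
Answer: $18414 + i \sqrt{95} \approx 18414.0 + 9.7468 i$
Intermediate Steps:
$j{\left(E,v \right)} = -5$ ($j{\left(E,v \right)} = -34 + 29 = -5$)
$s = -90$
$\sqrt{y{\left(-40,s \right)} + j{\left(82,-56 \right)}} - -18414 = \sqrt{-90 - 5} - -18414 = \sqrt{-95} + 18414 = i \sqrt{95} + 18414 = 18414 + i \sqrt{95}$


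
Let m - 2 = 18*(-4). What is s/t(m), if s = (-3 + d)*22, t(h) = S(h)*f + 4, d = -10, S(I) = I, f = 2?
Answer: 143/68 ≈ 2.1029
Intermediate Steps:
m = -70 (m = 2 + 18*(-4) = 2 - 72 = -70)
t(h) = 4 + 2*h (t(h) = h*2 + 4 = 2*h + 4 = 4 + 2*h)
s = -286 (s = (-3 - 10)*22 = -13*22 = -286)
s/t(m) = -286/(4 + 2*(-70)) = -286/(4 - 140) = -286/(-136) = -286*(-1/136) = 143/68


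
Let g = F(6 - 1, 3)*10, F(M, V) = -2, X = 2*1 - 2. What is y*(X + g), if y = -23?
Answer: 460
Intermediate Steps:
X = 0 (X = 2 - 2 = 0)
g = -20 (g = -2*10 = -20)
y*(X + g) = -23*(0 - 20) = -23*(-20) = 460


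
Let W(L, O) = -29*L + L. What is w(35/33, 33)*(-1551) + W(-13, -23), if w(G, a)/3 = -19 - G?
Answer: 93706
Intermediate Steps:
W(L, O) = -28*L
w(G, a) = -57 - 3*G (w(G, a) = 3*(-19 - G) = -57 - 3*G)
w(35/33, 33)*(-1551) + W(-13, -23) = (-57 - 105/33)*(-1551) - 28*(-13) = (-57 - 105/33)*(-1551) + 364 = (-57 - 3*35/33)*(-1551) + 364 = (-57 - 35/11)*(-1551) + 364 = -662/11*(-1551) + 364 = 93342 + 364 = 93706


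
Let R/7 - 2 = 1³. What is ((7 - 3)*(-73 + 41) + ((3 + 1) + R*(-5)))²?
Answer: 52441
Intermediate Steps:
R = 21 (R = 14 + 7*1³ = 14 + 7*1 = 14 + 7 = 21)
((7 - 3)*(-73 + 41) + ((3 + 1) + R*(-5)))² = ((7 - 3)*(-73 + 41) + ((3 + 1) + 21*(-5)))² = (4*(-32) + (4 - 105))² = (-128 - 101)² = (-229)² = 52441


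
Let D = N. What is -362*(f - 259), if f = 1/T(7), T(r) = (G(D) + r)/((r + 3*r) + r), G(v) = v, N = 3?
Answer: 92491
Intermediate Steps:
D = 3
T(r) = (3 + r)/(5*r) (T(r) = (3 + r)/((r + 3*r) + r) = (3 + r)/(4*r + r) = (3 + r)/((5*r)) = (3 + r)*(1/(5*r)) = (3 + r)/(5*r))
f = 7/2 (f = 1/((1/5)*(3 + 7)/7) = 1/((1/5)*(1/7)*10) = 1/(2/7) = 7/2 ≈ 3.5000)
-362*(f - 259) = -362*(7/2 - 259) = -362*(-511/2) = 92491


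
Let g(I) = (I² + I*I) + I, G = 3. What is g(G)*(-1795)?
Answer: -37695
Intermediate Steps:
g(I) = I + 2*I² (g(I) = (I² + I²) + I = 2*I² + I = I + 2*I²)
g(G)*(-1795) = (3*(1 + 2*3))*(-1795) = (3*(1 + 6))*(-1795) = (3*7)*(-1795) = 21*(-1795) = -37695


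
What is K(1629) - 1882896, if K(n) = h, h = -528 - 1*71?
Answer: -1883495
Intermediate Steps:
h = -599 (h = -528 - 71 = -599)
K(n) = -599
K(1629) - 1882896 = -599 - 1882896 = -1883495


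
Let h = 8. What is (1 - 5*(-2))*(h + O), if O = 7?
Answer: 165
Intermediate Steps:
(1 - 5*(-2))*(h + O) = (1 - 5*(-2))*(8 + 7) = (1 + 10)*15 = 11*15 = 165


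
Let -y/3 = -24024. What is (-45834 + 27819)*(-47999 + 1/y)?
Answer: 20773600481635/24024 ≈ 8.6470e+8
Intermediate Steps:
y = 72072 (y = -3*(-24024) = 72072)
(-45834 + 27819)*(-47999 + 1/y) = (-45834 + 27819)*(-47999 + 1/72072) = -18015*(-47999 + 1/72072) = -18015*(-3459383927/72072) = 20773600481635/24024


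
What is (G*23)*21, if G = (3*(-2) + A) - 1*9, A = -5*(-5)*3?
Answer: 28980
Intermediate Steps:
A = 75 (A = 25*3 = 75)
G = 60 (G = (3*(-2) + 75) - 1*9 = (-6 + 75) - 9 = 69 - 9 = 60)
(G*23)*21 = (60*23)*21 = 1380*21 = 28980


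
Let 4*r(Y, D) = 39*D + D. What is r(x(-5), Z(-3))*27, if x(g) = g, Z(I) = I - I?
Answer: 0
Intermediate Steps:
Z(I) = 0
r(Y, D) = 10*D (r(Y, D) = (39*D + D)/4 = (40*D)/4 = 10*D)
r(x(-5), Z(-3))*27 = (10*0)*27 = 0*27 = 0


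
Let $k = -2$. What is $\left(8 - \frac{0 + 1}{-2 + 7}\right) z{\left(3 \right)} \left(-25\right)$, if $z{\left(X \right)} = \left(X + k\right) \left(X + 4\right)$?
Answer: $-1365$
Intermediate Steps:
$z{\left(X \right)} = \left(-2 + X\right) \left(4 + X\right)$ ($z{\left(X \right)} = \left(X - 2\right) \left(X + 4\right) = \left(-2 + X\right) \left(4 + X\right)$)
$\left(8 - \frac{0 + 1}{-2 + 7}\right) z{\left(3 \right)} \left(-25\right) = \left(8 - \frac{0 + 1}{-2 + 7}\right) \left(-8 + 3^{2} + 2 \cdot 3\right) \left(-25\right) = \left(8 - 1 \cdot \frac{1}{5}\right) \left(-8 + 9 + 6\right) \left(-25\right) = \left(8 - 1 \cdot \frac{1}{5}\right) 7 \left(-25\right) = \left(8 - \frac{1}{5}\right) 7 \left(-25\right) = \frac{39}{5} \cdot 7 \left(-25\right) = \frac{273}{5} \left(-25\right) = -1365$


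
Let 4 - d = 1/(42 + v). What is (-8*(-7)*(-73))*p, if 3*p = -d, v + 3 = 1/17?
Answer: 1348529/249 ≈ 5415.8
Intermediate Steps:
v = -50/17 (v = -3 + 1/17 = -50/17 ≈ -2.9412)
d = 2639/664 (d = 4 - 1/(42 - 50/17) = 4 - 1/664/17 = 4 - 1*17/664 = 4 - 17/664 = 2639/664 ≈ 3.9744)
p = -2639/1992 (p = (-1*2639/664)/3 = (⅓)*(-2639/664) = -2639/1992 ≈ -1.3248)
(-8*(-7)*(-73))*p = (-8*(-7)*(-73))*(-2639/1992) = (56*(-73))*(-2639/1992) = -4088*(-2639/1992) = 1348529/249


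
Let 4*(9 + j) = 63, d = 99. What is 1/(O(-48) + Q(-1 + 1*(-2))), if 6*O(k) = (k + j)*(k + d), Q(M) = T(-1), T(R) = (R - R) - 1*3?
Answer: -8/2829 ≈ -0.0028279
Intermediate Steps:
j = 27/4 (j = -9 + (¼)*63 = -9 + 63/4 = 27/4 ≈ 6.7500)
T(R) = -3 (T(R) = 0 - 3 = -3)
Q(M) = -3
O(k) = (99 + k)*(27/4 + k)/6 (O(k) = ((k + 27/4)*(k + 99))/6 = ((27/4 + k)*(99 + k))/6 = ((99 + k)*(27/4 + k))/6 = (99 + k)*(27/4 + k)/6)
1/(O(-48) + Q(-1 + 1*(-2))) = 1/((891/8 + (⅙)*(-48)² + (141/8)*(-48)) - 3) = 1/((891/8 + (⅙)*2304 - 846) - 3) = 1/((891/8 + 384 - 846) - 3) = 1/(-2805/8 - 3) = 1/(-2829/8) = -8/2829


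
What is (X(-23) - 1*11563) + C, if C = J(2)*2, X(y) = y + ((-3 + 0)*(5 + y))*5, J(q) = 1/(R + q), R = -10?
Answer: -45265/4 ≈ -11316.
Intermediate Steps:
J(q) = 1/(-10 + q)
X(y) = -75 - 14*y (X(y) = y - 3*(5 + y)*5 = y + (-15 - 3*y)*5 = y + (-75 - 15*y) = -75 - 14*y)
C = -¼ (C = 2/(-10 + 2) = 2/(-8) = -⅛*2 = -¼ ≈ -0.25000)
(X(-23) - 1*11563) + C = ((-75 - 14*(-23)) - 1*11563) - ¼ = ((-75 + 322) - 11563) - ¼ = (247 - 11563) - ¼ = -11316 - ¼ = -45265/4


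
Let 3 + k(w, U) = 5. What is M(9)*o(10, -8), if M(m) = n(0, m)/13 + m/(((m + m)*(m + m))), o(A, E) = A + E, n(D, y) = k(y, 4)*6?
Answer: 445/234 ≈ 1.9017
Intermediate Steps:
k(w, U) = 2 (k(w, U) = -3 + 5 = 2)
n(D, y) = 12 (n(D, y) = 2*6 = 12)
M(m) = 12/13 + 1/(4*m) (M(m) = 12/13 + m/(((m + m)*(m + m))) = 12*(1/13) + m/(((2*m)*(2*m))) = 12/13 + m/((4*m**2)) = 12/13 + m*(1/(4*m**2)) = 12/13 + 1/(4*m))
M(9)*o(10, -8) = ((1/52)*(13 + 48*9)/9)*(10 - 8) = ((1/52)*(1/9)*(13 + 432))*2 = ((1/52)*(1/9)*445)*2 = (445/468)*2 = 445/234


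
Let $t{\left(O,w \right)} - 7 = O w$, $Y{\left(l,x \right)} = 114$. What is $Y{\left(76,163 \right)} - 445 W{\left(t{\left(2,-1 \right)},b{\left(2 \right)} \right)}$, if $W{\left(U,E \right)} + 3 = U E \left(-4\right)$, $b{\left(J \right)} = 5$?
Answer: $45949$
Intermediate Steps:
$t{\left(O,w \right)} = 7 + O w$
$W{\left(U,E \right)} = -3 - 4 E U$ ($W{\left(U,E \right)} = -3 + U E \left(-4\right) = -3 + E U \left(-4\right) = -3 - 4 E U$)
$Y{\left(76,163 \right)} - 445 W{\left(t{\left(2,-1 \right)},b{\left(2 \right)} \right)} = 114 - 445 \left(-3 - 20 \left(7 + 2 \left(-1\right)\right)\right) = 114 - 445 \left(-3 - 20 \left(7 - 2\right)\right) = 114 - 445 \left(-3 - 20 \cdot 5\right) = 114 - 445 \left(-3 - 100\right) = 114 - -45835 = 114 + 45835 = 45949$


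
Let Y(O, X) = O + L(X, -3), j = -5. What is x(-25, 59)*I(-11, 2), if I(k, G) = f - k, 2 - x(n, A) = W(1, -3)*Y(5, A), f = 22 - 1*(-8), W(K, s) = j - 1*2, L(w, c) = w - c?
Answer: 19311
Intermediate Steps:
Y(O, X) = 3 + O + X (Y(O, X) = O + (X - 1*(-3)) = O + (X + 3) = O + (3 + X) = 3 + O + X)
W(K, s) = -7 (W(K, s) = -5 - 1*2 = -5 - 2 = -7)
f = 30 (f = 22 + 8 = 30)
x(n, A) = 58 + 7*A (x(n, A) = 2 - (-7)*(3 + 5 + A) = 2 - (-7)*(8 + A) = 2 - (-56 - 7*A) = 2 + (56 + 7*A) = 58 + 7*A)
I(k, G) = 30 - k
x(-25, 59)*I(-11, 2) = (58 + 7*59)*(30 - 1*(-11)) = (58 + 413)*(30 + 11) = 471*41 = 19311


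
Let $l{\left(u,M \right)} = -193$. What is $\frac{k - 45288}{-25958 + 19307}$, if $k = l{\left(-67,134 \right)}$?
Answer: $\frac{45481}{6651} \approx 6.8382$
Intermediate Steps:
$k = -193$
$\frac{k - 45288}{-25958 + 19307} = \frac{-193 - 45288}{-25958 + 19307} = - \frac{45481}{-6651} = \left(-45481\right) \left(- \frac{1}{6651}\right) = \frac{45481}{6651}$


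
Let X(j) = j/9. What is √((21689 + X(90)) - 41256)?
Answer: 3*I*√2173 ≈ 139.85*I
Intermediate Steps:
X(j) = j/9 (X(j) = j*(⅑) = j/9)
√((21689 + X(90)) - 41256) = √((21689 + (⅑)*90) - 41256) = √((21689 + 10) - 41256) = √(21699 - 41256) = √(-19557) = 3*I*√2173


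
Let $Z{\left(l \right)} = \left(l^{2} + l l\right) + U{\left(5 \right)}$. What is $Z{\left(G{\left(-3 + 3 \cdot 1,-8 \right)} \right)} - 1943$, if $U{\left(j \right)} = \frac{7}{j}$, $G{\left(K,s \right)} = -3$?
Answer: $- \frac{9618}{5} \approx -1923.6$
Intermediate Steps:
$Z{\left(l \right)} = \frac{7}{5} + 2 l^{2}$ ($Z{\left(l \right)} = \left(l^{2} + l l\right) + \frac{7}{5} = \left(l^{2} + l^{2}\right) + 7 \cdot \frac{1}{5} = 2 l^{2} + \frac{7}{5} = \frac{7}{5} + 2 l^{2}$)
$Z{\left(G{\left(-3 + 3 \cdot 1,-8 \right)} \right)} - 1943 = \left(\frac{7}{5} + 2 \left(-3\right)^{2}\right) - 1943 = \left(\frac{7}{5} + 2 \cdot 9\right) - 1943 = \left(\frac{7}{5} + 18\right) - 1943 = \frac{97}{5} - 1943 = - \frac{9618}{5}$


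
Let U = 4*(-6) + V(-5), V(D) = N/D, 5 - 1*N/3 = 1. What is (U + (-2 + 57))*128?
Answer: 18304/5 ≈ 3660.8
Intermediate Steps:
N = 12 (N = 15 - 3*1 = 15 - 3 = 12)
V(D) = 12/D
U = -132/5 (U = 4*(-6) + 12/(-5) = -24 + 12*(-1/5) = -24 - 12/5 = -132/5 ≈ -26.400)
(U + (-2 + 57))*128 = (-132/5 + (-2 + 57))*128 = (-132/5 + 55)*128 = (143/5)*128 = 18304/5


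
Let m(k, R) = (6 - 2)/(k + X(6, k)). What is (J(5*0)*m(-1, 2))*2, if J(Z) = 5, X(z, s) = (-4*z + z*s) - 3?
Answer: -20/17 ≈ -1.1765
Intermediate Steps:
X(z, s) = -3 - 4*z + s*z (X(z, s) = (-4*z + s*z) - 3 = -3 - 4*z + s*z)
m(k, R) = 4/(-27 + 7*k) (m(k, R) = (6 - 2)/(k + (-3 - 4*6 + k*6)) = 4/(k + (-3 - 24 + 6*k)) = 4/(k + (-27 + 6*k)) = 4/(-27 + 7*k))
(J(5*0)*m(-1, 2))*2 = (5*(4/(-27 + 7*(-1))))*2 = (5*(4/(-27 - 7)))*2 = (5*(4/(-34)))*2 = (5*(4*(-1/34)))*2 = (5*(-2/17))*2 = -10/17*2 = -20/17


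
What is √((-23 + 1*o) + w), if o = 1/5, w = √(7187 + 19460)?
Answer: √(-570 + 25*√26647)/5 ≈ 11.851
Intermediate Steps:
w = √26647 ≈ 163.24
o = ⅕ ≈ 0.20000
√((-23 + 1*o) + w) = √((-23 + 1*(⅕)) + √26647) = √((-23 + ⅕) + √26647) = √(-114/5 + √26647)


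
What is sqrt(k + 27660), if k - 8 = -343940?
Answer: 4*I*sqrt(19767) ≈ 562.38*I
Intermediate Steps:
k = -343932 (k = 8 - 343940 = -343932)
sqrt(k + 27660) = sqrt(-343932 + 27660) = sqrt(-316272) = 4*I*sqrt(19767)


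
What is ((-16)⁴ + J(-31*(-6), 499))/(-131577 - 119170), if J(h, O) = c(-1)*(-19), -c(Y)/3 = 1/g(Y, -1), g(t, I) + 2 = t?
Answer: -65517/250747 ≈ -0.26129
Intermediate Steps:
g(t, I) = -2 + t
c(Y) = -3/(-2 + Y)
J(h, O) = -19 (J(h, O) = -3/(-2 - 1)*(-19) = -3/(-3)*(-19) = -3*(-⅓)*(-19) = 1*(-19) = -19)
((-16)⁴ + J(-31*(-6), 499))/(-131577 - 119170) = ((-16)⁴ - 19)/(-131577 - 119170) = (65536 - 19)/(-250747) = 65517*(-1/250747) = -65517/250747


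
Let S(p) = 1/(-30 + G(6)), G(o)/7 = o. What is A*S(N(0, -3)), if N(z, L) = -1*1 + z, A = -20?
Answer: -5/3 ≈ -1.6667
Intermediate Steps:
G(o) = 7*o
N(z, L) = -1 + z
S(p) = 1/12 (S(p) = 1/(-30 + 7*6) = 1/(-30 + 42) = 1/12)
A*S(N(0, -3)) = -20*1/12 = -5/3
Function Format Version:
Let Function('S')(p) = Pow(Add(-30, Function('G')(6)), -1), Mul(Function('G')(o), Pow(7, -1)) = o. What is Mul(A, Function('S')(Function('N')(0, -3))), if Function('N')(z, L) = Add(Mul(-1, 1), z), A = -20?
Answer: Rational(-5, 3) ≈ -1.6667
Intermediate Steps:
Function('G')(o) = Mul(7, o)
Function('N')(z, L) = Add(-1, z)
Function('S')(p) = Rational(1, 12) (Function('S')(p) = Pow(Add(-30, Mul(7, 6)), -1) = Pow(Add(-30, 42), -1) = Pow(12, -1) = Rational(1, 12))
Mul(A, Function('S')(Function('N')(0, -3))) = Mul(-20, Rational(1, 12)) = Rational(-5, 3)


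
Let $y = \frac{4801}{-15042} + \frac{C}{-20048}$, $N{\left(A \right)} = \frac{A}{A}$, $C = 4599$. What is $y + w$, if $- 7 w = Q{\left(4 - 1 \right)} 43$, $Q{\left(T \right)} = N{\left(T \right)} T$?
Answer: $- \frac{2861392879}{150781008} \approx -18.977$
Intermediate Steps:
$N{\left(A \right)} = 1$
$Q{\left(T \right)} = T$ ($Q{\left(T \right)} = 1 T = T$)
$y = - \frac{11816329}{21540144}$ ($y = \frac{4801}{-15042} + \frac{4599}{-20048} = 4801 \left(- \frac{1}{15042}\right) + 4599 \left(- \frac{1}{20048}\right) = - \frac{4801}{15042} - \frac{657}{2864} = - \frac{11816329}{21540144} \approx -0.54857$)
$w = - \frac{129}{7}$ ($w = - \frac{\left(4 - 1\right) 43}{7} = - \frac{3 \cdot 43}{7} = \left(- \frac{1}{7}\right) 129 = - \frac{129}{7} \approx -18.429$)
$y + w = - \frac{11816329}{21540144} - \frac{129}{7} = - \frac{2861392879}{150781008}$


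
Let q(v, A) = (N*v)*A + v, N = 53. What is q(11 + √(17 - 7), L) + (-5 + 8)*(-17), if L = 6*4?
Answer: 13952 + 1273*√10 ≈ 17978.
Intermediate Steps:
L = 24
q(v, A) = v + 53*A*v (q(v, A) = (53*v)*A + v = 53*A*v + v = v + 53*A*v)
q(11 + √(17 - 7), L) + (-5 + 8)*(-17) = (11 + √(17 - 7))*(1 + 53*24) + (-5 + 8)*(-17) = (11 + √10)*(1 + 1272) + 3*(-17) = (11 + √10)*1273 - 51 = (14003 + 1273*√10) - 51 = 13952 + 1273*√10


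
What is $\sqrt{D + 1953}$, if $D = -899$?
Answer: $\sqrt{1054} \approx 32.465$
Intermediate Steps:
$\sqrt{D + 1953} = \sqrt{-899 + 1953} = \sqrt{1054}$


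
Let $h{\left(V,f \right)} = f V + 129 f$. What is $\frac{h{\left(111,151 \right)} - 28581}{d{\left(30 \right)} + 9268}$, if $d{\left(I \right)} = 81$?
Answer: $\frac{7659}{9349} \approx 0.81923$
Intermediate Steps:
$h{\left(V,f \right)} = 129 f + V f$ ($h{\left(V,f \right)} = V f + 129 f = 129 f + V f$)
$\frac{h{\left(111,151 \right)} - 28581}{d{\left(30 \right)} + 9268} = \frac{151 \left(129 + 111\right) - 28581}{81 + 9268} = \frac{151 \cdot 240 - 28581}{9349} = \left(36240 - 28581\right) \frac{1}{9349} = 7659 \cdot \frac{1}{9349} = \frac{7659}{9349}$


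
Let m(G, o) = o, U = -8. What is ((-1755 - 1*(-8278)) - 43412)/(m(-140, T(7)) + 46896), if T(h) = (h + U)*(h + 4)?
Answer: -36889/46885 ≈ -0.78680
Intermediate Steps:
T(h) = (-8 + h)*(4 + h) (T(h) = (h - 8)*(h + 4) = (-8 + h)*(4 + h))
((-1755 - 1*(-8278)) - 43412)/(m(-140, T(7)) + 46896) = ((-1755 - 1*(-8278)) - 43412)/((-32 + 7² - 4*7) + 46896) = ((-1755 + 8278) - 43412)/((-32 + 49 - 28) + 46896) = (6523 - 43412)/(-11 + 46896) = -36889/46885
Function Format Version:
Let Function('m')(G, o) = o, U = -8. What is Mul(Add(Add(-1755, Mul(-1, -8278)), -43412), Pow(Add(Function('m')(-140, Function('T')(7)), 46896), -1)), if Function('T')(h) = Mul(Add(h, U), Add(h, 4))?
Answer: Rational(-36889, 46885) ≈ -0.78680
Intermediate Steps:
Function('T')(h) = Mul(Add(-8, h), Add(4, h)) (Function('T')(h) = Mul(Add(h, -8), Add(h, 4)) = Mul(Add(-8, h), Add(4, h)))
Mul(Add(Add(-1755, Mul(-1, -8278)), -43412), Pow(Add(Function('m')(-140, Function('T')(7)), 46896), -1)) = Mul(Add(Add(-1755, Mul(-1, -8278)), -43412), Pow(Add(Add(-32, Pow(7, 2), Mul(-4, 7)), 46896), -1)) = Mul(Add(Add(-1755, 8278), -43412), Pow(Add(Add(-32, 49, -28), 46896), -1)) = Mul(Add(6523, -43412), Pow(Add(-11, 46896), -1)) = Mul(-36889, Pow(46885, -1)) = Mul(-36889, Rational(1, 46885)) = Rational(-36889, 46885)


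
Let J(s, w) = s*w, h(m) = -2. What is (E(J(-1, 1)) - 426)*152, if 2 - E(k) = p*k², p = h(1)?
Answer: -64144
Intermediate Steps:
p = -2
E(k) = 2 + 2*k² (E(k) = 2 - (-2)*k² = 2 + 2*k²)
(E(J(-1, 1)) - 426)*152 = ((2 + 2*(-1*1)²) - 426)*152 = ((2 + 2*(-1)²) - 426)*152 = ((2 + 2*1) - 426)*152 = ((2 + 2) - 426)*152 = (4 - 426)*152 = -422*152 = -64144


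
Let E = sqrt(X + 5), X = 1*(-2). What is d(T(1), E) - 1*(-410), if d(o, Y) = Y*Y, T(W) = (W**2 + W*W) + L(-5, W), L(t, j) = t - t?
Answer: 413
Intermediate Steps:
L(t, j) = 0
X = -2
T(W) = 2*W**2 (T(W) = (W**2 + W*W) + 0 = (W**2 + W**2) + 0 = 2*W**2 + 0 = 2*W**2)
E = sqrt(3) (E = sqrt(-2 + 5) = sqrt(3) ≈ 1.7320)
d(o, Y) = Y**2
d(T(1), E) - 1*(-410) = (sqrt(3))**2 - 1*(-410) = 3 + 410 = 413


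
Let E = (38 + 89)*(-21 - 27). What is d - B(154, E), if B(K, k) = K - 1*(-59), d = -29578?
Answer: -29791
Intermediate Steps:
E = -6096 (E = 127*(-48) = -6096)
B(K, k) = 59 + K (B(K, k) = K + 59 = 59 + K)
d - B(154, E) = -29578 - (59 + 154) = -29578 - 1*213 = -29578 - 213 = -29791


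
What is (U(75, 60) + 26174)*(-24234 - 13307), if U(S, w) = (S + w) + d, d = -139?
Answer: -982447970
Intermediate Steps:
U(S, w) = -139 + S + w (U(S, w) = (S + w) - 139 = -139 + S + w)
(U(75, 60) + 26174)*(-24234 - 13307) = ((-139 + 75 + 60) + 26174)*(-24234 - 13307) = (-4 + 26174)*(-37541) = 26170*(-37541) = -982447970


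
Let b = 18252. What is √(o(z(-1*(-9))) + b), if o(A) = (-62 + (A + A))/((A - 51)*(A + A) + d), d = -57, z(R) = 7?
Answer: 2*√2066723103/673 ≈ 135.10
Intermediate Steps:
o(A) = (-62 + 2*A)/(-57 + 2*A*(-51 + A)) (o(A) = (-62 + (A + A))/((A - 51)*(A + A) - 57) = (-62 + 2*A)/((-51 + A)*(2*A) - 57) = (-62 + 2*A)/(2*A*(-51 + A) - 57) = (-62 + 2*A)/(-57 + 2*A*(-51 + A)))
√(o(z(-1*(-9))) + b) = √(2*(31 - 1*7)/(57 - 2*7² + 102*7) + 18252) = √(2*(31 - 7)/(57 - 2*49 + 714) + 18252) = √(2*24/(57 - 98 + 714) + 18252) = √(2*24/673 + 18252) = √(2*(1/673)*24 + 18252) = √(48/673 + 18252) = √(12283644/673) = 2*√2066723103/673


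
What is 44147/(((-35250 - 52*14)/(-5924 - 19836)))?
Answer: 568613360/17989 ≈ 31609.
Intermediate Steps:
44147/(((-35250 - 52*14)/(-5924 - 19836))) = 44147/(((-35250 - 728)/(-25760))) = 44147/((-35978*(-1/25760))) = 44147/(17989/12880) = 44147*(12880/17989) = 568613360/17989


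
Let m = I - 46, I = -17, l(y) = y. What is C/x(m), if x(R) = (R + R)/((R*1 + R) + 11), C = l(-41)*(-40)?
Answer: 94300/63 ≈ 1496.8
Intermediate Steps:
m = -63 (m = -17 - 46 = -63)
C = 1640 (C = -41*(-40) = 1640)
x(R) = 2*R/(11 + 2*R) (x(R) = (2*R)/((R + R) + 11) = (2*R)/(2*R + 11) = (2*R)/(11 + 2*R) = 2*R/(11 + 2*R))
C/x(m) = 1640/((2*(-63)/(11 + 2*(-63)))) = 1640/((2*(-63)/(11 - 126))) = 1640/((2*(-63)/(-115))) = 1640/((2*(-63)*(-1/115))) = 1640/(126/115) = 1640*(115/126) = 94300/63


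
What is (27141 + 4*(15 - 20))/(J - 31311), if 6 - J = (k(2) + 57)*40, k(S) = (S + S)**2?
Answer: -733/925 ≈ -0.79243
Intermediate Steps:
k(S) = 4*S**2 (k(S) = (2*S)**2 = 4*S**2)
J = -2914 (J = 6 - (4*2**2 + 57)*40 = 6 - (4*4 + 57)*40 = 6 - (16 + 57)*40 = 6 - 73*40 = 6 - 1*2920 = 6 - 2920 = -2914)
(27141 + 4*(15 - 20))/(J - 31311) = (27141 + 4*(15 - 20))/(-2914 - 31311) = (27141 + 4*(-5))/(-34225) = (27141 - 20)*(-1/34225) = 27121*(-1/34225) = -733/925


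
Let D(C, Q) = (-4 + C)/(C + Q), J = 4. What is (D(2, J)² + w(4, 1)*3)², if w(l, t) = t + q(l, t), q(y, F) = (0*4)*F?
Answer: 784/81 ≈ 9.6790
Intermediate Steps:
D(C, Q) = (-4 + C)/(C + Q)
q(y, F) = 0 (q(y, F) = 0*F = 0)
w(l, t) = t (w(l, t) = t + 0 = t)
(D(2, J)² + w(4, 1)*3)² = (((-4 + 2)/(2 + 4))² + 1*3)² = ((-2/6)² + 3)² = (((⅙)*(-2))² + 3)² = ((-⅓)² + 3)² = (⅑ + 3)² = (28/9)² = 784/81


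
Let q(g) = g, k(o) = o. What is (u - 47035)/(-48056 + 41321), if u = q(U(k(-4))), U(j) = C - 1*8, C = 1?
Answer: 47042/6735 ≈ 6.9847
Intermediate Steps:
U(j) = -7 (U(j) = 1 - 1*8 = 1 - 8 = -7)
u = -7
(u - 47035)/(-48056 + 41321) = (-7 - 47035)/(-48056 + 41321) = -47042/(-6735) = -47042*(-1/6735) = 47042/6735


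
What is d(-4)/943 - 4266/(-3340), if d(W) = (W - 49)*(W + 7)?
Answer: 1745889/1574810 ≈ 1.1086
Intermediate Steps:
d(W) = (-49 + W)*(7 + W)
d(-4)/943 - 4266/(-3340) = (-343 + (-4)² - 42*(-4))/943 - 4266/(-3340) = (-343 + 16 + 168)*(1/943) - 4266*(-1/3340) = -159*1/943 + 2133/1670 = -159/943 + 2133/1670 = 1745889/1574810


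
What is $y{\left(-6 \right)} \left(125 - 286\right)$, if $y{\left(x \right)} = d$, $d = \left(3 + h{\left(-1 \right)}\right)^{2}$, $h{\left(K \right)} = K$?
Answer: $-644$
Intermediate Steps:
$d = 4$ ($d = \left(3 - 1\right)^{2} = 2^{2} = 4$)
$y{\left(x \right)} = 4$
$y{\left(-6 \right)} \left(125 - 286\right) = 4 \left(125 - 286\right) = 4 \left(-161\right) = -644$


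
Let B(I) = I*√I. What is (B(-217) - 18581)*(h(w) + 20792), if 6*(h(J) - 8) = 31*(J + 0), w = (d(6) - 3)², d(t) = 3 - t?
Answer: -389940866 - 4553962*I*√217 ≈ -3.8994e+8 - 6.7084e+7*I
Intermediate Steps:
B(I) = I^(3/2)
w = 36 (w = ((3 - 1*6) - 3)² = ((3 - 6) - 3)² = (-3 - 3)² = (-6)² = 36)
h(J) = 8 + 31*J/6 (h(J) = 8 + (31*(J + 0))/6 = 8 + (31*J)/6 = 8 + 31*J/6)
(B(-217) - 18581)*(h(w) + 20792) = ((-217)^(3/2) - 18581)*((8 + (31/6)*36) + 20792) = (-217*I*√217 - 18581)*((8 + 186) + 20792) = (-18581 - 217*I*√217)*(194 + 20792) = (-18581 - 217*I*√217)*20986 = -389940866 - 4553962*I*√217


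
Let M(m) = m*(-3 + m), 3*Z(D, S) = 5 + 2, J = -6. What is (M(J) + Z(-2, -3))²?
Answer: 28561/9 ≈ 3173.4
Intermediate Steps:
Z(D, S) = 7/3 (Z(D, S) = (5 + 2)/3 = (⅓)*7 = 7/3)
(M(J) + Z(-2, -3))² = (-6*(-3 - 6) + 7/3)² = (-6*(-9) + 7/3)² = (54 + 7/3)² = (169/3)² = 28561/9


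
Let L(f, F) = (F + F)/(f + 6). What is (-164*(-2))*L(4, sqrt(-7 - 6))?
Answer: 328*I*sqrt(13)/5 ≈ 236.52*I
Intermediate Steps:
L(f, F) = 2*F/(6 + f) (L(f, F) = (2*F)/(6 + f) = 2*F/(6 + f))
(-164*(-2))*L(4, sqrt(-7 - 6)) = (-164*(-2))*(2*sqrt(-7 - 6)/(6 + 4)) = 328*(2*sqrt(-13)/10) = 328*(2*(I*sqrt(13))*(1/10)) = 328*(I*sqrt(13)/5) = 328*I*sqrt(13)/5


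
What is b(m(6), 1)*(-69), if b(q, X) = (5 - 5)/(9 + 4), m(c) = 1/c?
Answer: 0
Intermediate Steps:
b(q, X) = 0 (b(q, X) = 0/13 = 0*(1/13) = 0)
b(m(6), 1)*(-69) = 0*(-69) = 0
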